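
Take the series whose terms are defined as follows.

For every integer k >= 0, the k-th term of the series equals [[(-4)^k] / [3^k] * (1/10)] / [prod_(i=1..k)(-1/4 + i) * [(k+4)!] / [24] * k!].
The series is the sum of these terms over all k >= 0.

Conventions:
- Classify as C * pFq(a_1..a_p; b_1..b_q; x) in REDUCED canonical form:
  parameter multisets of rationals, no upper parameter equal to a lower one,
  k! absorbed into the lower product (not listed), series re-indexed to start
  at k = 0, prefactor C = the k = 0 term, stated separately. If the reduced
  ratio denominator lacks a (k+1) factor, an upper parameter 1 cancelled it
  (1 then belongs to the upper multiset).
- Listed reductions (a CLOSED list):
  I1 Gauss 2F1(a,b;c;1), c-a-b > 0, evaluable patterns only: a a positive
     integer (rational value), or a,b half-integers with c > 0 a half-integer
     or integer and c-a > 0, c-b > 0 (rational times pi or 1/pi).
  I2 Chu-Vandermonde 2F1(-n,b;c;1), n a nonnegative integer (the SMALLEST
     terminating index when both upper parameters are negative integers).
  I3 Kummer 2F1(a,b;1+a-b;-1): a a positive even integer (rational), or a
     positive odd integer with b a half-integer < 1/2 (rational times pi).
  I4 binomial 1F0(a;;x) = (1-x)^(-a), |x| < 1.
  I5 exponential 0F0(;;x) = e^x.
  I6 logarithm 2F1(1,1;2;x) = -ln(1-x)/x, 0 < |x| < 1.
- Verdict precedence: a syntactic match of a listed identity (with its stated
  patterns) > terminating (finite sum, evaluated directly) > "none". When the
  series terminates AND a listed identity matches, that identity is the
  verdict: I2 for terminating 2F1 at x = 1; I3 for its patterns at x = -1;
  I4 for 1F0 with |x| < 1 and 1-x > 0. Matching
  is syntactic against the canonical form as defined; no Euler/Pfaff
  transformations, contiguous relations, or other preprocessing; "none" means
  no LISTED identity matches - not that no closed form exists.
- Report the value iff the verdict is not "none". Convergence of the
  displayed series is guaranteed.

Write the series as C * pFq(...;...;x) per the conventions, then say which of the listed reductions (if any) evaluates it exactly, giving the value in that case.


With C = 1/10: the canonical form is 0F2(-; 3/4, 5; -4/3). Verdict: none here - no I1-I6 shape fits x = -4/3 with lower {3/4, 5}.

Key observation: x = (-4/3) and the denominator's factorial ratio (C = 1/10, x = -4/3) is a lower Pochhammer.
Consecutive-term ratio: r(k) = (-4/3) * 1 / [(k+3/4) (k+5) (k+1)] - rational; roots negated = parameters, x = (-4/3), C = 1/10.


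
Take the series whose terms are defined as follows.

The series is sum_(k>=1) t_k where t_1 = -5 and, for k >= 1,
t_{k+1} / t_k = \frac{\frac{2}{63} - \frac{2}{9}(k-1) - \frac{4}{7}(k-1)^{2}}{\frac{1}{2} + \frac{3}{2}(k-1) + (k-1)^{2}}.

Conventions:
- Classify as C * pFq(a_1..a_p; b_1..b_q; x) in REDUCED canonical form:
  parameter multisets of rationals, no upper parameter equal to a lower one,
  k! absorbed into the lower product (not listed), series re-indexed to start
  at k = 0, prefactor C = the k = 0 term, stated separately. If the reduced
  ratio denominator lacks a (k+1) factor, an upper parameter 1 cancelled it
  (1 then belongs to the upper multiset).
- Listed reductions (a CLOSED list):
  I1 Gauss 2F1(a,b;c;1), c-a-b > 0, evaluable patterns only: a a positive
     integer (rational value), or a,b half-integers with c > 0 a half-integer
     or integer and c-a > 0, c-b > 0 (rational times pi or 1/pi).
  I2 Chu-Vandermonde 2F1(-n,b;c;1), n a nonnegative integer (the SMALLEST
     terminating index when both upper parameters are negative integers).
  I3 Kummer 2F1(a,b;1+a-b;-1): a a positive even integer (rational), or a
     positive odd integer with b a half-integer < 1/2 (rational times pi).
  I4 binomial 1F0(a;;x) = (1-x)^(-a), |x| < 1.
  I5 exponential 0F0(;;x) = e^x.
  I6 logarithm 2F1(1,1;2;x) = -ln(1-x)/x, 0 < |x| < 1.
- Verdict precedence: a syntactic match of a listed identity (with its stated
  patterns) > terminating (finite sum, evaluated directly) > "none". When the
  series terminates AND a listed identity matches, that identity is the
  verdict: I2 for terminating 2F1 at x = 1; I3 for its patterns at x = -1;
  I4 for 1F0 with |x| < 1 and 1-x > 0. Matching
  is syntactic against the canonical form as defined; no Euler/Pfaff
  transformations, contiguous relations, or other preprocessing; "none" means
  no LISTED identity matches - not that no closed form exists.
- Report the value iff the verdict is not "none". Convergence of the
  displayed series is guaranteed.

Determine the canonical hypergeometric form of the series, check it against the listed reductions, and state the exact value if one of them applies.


The series (x = -\frac{4}{7}) is 1F0: upper {-\frac{1}{9}}, lower {-}, prefactor -5. Verdict at x = -\frac{4}{7}: the binomial series (I4) matches (the 1F0 binomial series: exponent 1/9, x = -\frac{4}{7}). Its exact value is \left(-5\right) \cdot \left(\frac{11}{7}\right)^{\frac{1}{9}}.

Key step: from the first term -5: the expanded ratio factors over Q; C = -5, x = -4/7, roots give parameters.
Ratio: r(k) = -\frac{4}{7} * (k-\frac{1}{9}) / [(k+1)] - rational in k, leading ratio -\frac{4}{7}; with t_0 = -5, classification follows.


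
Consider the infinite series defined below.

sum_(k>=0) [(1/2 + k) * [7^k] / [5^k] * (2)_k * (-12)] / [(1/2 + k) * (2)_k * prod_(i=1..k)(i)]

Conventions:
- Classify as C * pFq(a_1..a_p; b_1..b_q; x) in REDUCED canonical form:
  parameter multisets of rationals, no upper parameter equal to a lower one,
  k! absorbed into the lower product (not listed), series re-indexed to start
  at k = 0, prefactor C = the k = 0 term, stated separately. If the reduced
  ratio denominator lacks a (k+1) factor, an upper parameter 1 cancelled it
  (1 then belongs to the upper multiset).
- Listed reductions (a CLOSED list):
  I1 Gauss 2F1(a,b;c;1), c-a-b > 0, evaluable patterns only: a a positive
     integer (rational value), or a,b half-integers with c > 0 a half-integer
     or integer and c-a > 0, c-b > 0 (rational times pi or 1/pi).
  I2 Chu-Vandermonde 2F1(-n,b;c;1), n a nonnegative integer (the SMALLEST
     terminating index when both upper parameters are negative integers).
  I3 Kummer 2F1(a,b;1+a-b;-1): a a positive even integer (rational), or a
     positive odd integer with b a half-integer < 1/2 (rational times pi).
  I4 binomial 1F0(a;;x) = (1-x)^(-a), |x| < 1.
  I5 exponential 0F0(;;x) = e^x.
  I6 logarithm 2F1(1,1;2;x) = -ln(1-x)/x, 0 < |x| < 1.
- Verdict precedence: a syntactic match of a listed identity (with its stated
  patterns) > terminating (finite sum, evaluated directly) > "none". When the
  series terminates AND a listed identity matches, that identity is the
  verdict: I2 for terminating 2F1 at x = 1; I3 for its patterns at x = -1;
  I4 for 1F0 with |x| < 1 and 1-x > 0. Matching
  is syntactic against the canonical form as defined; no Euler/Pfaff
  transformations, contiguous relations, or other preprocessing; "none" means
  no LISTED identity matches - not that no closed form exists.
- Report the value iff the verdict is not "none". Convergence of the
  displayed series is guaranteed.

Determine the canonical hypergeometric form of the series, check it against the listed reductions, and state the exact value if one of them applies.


Prefactor -12, argument 7/5: 0F0 with upper {-} over lower {-}. Verdict: this is the I5 exponential reduction (the 0F0 exponential series at x = 7/5). Hence: (-12) * e^(7/5).

The tell: from the first term -12: k + 1/2 divides numerator and denominator alike; C = -12, x = 7/5 after cancelling.
Term ratio: r(k) = (7/5) * 1 / [(k+1)] - poly over poly, x = (7/5) from leading terms; C = -12 at k = 0.


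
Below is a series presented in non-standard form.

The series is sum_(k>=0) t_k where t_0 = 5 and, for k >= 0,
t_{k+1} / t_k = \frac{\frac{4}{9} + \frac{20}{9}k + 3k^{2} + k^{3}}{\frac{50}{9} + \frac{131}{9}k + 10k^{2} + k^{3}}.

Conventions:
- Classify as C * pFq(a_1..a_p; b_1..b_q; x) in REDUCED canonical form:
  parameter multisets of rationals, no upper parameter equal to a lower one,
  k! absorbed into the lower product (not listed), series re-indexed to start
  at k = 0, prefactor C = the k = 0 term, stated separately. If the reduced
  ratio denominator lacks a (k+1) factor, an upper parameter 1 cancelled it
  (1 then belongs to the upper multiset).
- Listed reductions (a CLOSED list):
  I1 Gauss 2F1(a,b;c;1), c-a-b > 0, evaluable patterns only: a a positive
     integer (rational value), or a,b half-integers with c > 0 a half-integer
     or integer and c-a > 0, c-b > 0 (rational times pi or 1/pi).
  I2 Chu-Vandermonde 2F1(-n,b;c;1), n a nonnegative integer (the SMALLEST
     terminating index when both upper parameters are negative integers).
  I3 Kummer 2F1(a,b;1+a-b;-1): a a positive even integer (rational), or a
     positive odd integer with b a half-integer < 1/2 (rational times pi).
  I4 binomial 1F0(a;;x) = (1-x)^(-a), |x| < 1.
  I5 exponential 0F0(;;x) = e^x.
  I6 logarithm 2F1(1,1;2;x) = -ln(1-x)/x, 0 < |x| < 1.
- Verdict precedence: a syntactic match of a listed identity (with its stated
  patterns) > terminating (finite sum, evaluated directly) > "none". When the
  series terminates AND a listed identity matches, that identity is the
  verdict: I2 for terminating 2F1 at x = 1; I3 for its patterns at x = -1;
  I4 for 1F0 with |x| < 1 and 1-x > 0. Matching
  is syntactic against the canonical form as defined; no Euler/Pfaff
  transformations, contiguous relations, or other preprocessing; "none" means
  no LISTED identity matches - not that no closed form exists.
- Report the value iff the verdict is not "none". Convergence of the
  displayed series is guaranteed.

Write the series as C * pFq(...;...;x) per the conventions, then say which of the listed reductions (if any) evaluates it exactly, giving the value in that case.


x = 1 here; the reduced form reads 2F1, upper {\frac{1}{3}, 2}, lower {\frac{25}{3}}, C = 5. Verdict at x = 1: Gauss's theorem (I1) matches (x = 1: the Gamma ratio telescopes since c-a-b = 6 > 0 and a = 2 in Z>0). Sum: \frac{1045}{189}.

Key observation: t_0 = 5 here, and the expanded ratio factors over Q; C = 5, x = 1, roots give parameters.
Adjacent-term ratio: r(k) = 1 * (k+\frac{1}{3}) (k+2) / [(k+\frac{25}{3}) (k+1)] - poly over poly, x = 1 from leading terms; C = 5 at k = 0.


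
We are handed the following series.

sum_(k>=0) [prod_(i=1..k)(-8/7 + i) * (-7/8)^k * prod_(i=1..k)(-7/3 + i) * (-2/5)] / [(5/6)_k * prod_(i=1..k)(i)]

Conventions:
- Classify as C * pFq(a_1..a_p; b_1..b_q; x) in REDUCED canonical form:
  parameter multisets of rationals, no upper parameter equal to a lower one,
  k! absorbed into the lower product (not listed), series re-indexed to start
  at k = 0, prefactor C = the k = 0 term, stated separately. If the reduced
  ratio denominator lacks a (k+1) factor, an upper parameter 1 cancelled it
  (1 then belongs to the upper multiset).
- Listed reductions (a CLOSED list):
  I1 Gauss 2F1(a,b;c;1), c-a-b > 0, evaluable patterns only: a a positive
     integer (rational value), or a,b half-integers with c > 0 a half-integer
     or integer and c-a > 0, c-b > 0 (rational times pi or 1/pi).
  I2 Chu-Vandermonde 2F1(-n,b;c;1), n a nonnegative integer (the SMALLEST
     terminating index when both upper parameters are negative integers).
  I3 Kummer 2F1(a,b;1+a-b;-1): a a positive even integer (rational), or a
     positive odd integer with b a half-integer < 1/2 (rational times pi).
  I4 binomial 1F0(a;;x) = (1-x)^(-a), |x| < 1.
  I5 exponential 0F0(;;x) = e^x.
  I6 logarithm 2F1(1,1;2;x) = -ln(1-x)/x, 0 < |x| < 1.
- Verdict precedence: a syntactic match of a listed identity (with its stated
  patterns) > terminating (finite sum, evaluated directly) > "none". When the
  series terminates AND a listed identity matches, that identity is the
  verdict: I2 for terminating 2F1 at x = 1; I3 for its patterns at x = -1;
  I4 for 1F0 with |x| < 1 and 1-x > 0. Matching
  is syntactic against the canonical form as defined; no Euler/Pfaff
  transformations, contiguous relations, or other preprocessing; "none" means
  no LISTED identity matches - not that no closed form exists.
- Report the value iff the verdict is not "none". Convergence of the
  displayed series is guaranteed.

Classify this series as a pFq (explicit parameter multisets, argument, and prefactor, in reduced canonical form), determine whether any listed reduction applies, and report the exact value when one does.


With C = -2/5: the canonical form is 2F1(-4/3, -1/7; 5/6; -7/8). Verdict: none. A 2F1 with upper {-4/3, -1/7} fits none of I1-I6 at x = -7/8; the sum runs forever.

Key step: x = (-7/8) and the product of the first k integers (C = -2/5, x = -7/8) is k!.
Term ratio: r(k) = (-7/8) * (k-4/3) (k-1/7) / [(k+5/6) (k+1)] - rational in k. x = (-7/8); t_0 = -2/5; negate the roots.


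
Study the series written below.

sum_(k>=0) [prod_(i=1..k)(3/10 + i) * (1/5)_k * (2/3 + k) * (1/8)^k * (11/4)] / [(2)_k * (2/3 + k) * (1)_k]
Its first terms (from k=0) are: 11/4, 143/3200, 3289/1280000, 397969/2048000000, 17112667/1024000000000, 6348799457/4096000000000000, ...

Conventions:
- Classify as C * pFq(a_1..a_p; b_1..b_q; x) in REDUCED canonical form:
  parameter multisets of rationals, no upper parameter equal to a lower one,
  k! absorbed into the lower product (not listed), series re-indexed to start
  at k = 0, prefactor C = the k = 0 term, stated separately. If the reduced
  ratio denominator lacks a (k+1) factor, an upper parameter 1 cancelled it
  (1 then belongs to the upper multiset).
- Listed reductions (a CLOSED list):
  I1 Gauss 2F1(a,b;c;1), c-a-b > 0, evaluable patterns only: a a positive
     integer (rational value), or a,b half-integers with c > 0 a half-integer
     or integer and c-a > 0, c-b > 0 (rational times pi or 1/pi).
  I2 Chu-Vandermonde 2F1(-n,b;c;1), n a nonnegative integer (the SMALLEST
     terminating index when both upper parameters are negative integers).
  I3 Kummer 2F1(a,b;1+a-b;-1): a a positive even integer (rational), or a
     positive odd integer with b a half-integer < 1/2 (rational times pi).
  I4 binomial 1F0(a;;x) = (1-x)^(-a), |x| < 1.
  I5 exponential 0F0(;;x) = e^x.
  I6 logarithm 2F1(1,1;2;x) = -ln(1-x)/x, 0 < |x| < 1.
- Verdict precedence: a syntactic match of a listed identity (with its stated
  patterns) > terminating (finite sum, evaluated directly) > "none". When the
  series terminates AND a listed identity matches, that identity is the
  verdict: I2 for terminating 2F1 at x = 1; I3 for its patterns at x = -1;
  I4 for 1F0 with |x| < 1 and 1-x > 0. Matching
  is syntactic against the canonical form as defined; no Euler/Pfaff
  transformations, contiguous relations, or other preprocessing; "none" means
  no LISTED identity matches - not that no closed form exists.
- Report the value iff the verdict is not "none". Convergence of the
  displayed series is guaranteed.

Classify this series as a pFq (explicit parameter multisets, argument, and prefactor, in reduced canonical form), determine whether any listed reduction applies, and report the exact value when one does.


Canonical form: C = 11/4 times 2F1 with upper {1/5, 13/10}, lower {2}, x = 1/8. Verdict: none - this 2F1 at x = 1/8 matches no listed pattern, and upper {1/5, 13/10} holds no stopper.

Key observation: x = (1/8) and k + 2/3 divides numerator and denominator alike; prefactor 11/4 after cancelling.
Consecutive-term ratio: r(k) = (1/8) * (k+1/5) (k+13/10) / [(k+2) (k+1)] - rational; roots negated = parameters, x = (1/8), C = 11/4.


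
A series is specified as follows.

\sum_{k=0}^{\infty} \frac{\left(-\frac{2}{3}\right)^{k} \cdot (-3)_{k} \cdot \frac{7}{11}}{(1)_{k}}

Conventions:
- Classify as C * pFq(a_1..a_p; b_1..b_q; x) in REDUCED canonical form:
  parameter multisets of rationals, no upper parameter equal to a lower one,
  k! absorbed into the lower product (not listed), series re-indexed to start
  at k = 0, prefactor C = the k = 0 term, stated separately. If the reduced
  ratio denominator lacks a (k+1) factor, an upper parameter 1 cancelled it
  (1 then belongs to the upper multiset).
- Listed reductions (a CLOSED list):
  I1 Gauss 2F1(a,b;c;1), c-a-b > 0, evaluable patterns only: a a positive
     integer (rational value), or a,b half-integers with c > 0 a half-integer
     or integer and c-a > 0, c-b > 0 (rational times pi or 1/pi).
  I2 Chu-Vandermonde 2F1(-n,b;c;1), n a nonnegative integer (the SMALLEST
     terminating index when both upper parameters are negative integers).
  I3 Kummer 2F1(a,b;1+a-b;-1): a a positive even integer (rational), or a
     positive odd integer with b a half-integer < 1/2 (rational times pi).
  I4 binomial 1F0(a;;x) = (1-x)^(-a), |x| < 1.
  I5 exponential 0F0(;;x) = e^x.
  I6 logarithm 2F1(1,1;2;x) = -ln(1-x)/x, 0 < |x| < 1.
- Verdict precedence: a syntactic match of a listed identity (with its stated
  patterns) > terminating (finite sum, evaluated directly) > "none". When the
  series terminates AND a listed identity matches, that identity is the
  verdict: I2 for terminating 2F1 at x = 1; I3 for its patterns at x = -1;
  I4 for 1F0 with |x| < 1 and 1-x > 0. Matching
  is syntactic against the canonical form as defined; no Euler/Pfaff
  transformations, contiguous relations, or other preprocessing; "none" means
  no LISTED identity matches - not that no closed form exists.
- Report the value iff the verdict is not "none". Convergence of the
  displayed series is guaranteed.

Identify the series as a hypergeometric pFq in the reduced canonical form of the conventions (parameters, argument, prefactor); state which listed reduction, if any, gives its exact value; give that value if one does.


With C = \frac{7}{11}: the canonical form is 1F0(-3; -; -\frac{2}{3}). Verdict (x = -\frac{2}{3}): the binomial series (I4) applies (the 1F0 binomial series: exponent 3, x = -\frac{2}{3}). Exact value: \frac{875}{297}.

Key step: t_0 being \frac{7}{11}, (1)_k (prefactor 7/11) is k! itself.
Step ratio: r(k) = -\frac{2}{3} * (k-3) / [(k+1)] - poly over poly, x = -\frac{2}{3} from leading terms; C = \frac{7}{11} at k = 0.


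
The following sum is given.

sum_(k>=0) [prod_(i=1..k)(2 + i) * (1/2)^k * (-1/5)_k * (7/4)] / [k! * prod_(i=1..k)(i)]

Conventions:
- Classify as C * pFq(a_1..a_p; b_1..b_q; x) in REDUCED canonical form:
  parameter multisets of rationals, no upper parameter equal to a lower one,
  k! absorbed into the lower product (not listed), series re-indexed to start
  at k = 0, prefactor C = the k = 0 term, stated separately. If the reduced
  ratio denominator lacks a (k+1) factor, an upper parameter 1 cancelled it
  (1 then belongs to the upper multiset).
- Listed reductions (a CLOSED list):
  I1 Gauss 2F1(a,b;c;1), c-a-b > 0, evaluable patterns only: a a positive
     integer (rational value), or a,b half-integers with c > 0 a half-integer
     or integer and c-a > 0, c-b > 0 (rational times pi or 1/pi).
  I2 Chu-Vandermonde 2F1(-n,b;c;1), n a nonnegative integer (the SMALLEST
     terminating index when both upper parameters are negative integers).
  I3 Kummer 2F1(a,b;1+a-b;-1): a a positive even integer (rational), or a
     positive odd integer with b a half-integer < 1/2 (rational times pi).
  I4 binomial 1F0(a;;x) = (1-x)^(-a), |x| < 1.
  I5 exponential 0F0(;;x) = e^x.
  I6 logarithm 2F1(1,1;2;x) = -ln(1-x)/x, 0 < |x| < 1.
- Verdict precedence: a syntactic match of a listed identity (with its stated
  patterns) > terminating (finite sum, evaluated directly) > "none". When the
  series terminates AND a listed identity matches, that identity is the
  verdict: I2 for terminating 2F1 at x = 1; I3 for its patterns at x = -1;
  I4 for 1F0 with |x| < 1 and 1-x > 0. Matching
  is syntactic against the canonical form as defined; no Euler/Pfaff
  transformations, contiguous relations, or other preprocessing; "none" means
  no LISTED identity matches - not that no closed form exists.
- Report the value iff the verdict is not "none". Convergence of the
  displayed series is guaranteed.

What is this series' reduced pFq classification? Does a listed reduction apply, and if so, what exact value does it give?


Prefactor 7/4, argument 1/2: 2F1 with upper {-1/5, 3} over lower {1}. Verdict: none - at argument 1/2 the multisets {-1/5, 3} ; {1} match no listed identity.

First insight: t_0 being 7/4, the product of the first k integers (prefactor 7/4) is k!.
Consecutive-term ratio: r(k) = (1/2) * (k-1/5) (k+3) / [(k+1) (k+1)] ; factor over Q: parameters, x = (1/2), and C = 7/4.


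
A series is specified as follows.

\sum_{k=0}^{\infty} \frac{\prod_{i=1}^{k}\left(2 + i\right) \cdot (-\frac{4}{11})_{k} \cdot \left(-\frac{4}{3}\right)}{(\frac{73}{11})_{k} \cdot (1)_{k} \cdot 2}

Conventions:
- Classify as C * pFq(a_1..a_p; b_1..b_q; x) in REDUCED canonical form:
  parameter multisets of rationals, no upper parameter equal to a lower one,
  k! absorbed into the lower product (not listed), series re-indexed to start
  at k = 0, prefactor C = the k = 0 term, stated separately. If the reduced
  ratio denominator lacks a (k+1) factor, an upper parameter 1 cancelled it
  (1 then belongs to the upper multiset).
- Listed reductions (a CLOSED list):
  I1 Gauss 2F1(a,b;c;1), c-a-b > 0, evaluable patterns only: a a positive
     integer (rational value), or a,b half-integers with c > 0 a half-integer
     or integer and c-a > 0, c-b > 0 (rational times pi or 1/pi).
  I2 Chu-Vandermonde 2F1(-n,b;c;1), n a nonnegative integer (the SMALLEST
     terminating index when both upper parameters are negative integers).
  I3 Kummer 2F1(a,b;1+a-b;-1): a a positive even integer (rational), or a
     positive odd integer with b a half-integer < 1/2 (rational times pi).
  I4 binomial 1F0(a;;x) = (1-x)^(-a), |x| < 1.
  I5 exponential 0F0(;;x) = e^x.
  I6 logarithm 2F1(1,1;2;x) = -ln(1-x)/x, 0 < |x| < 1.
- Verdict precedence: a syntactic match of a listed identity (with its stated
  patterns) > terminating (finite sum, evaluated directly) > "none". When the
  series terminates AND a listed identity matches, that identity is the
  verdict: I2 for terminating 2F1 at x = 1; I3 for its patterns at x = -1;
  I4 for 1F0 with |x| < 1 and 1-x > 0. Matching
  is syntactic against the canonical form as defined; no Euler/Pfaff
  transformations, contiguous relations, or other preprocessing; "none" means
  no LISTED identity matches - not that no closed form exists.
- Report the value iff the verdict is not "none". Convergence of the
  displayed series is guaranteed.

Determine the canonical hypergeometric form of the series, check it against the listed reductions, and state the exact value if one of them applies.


The tell: with t_0 = -\frac{2}{3}, the constant factors (prefactor -2/3) combine into one prefactor.
Adjacent-term ratio: r(k) = 1 * (k-\frac{4}{11}) (k+3) / [(k+\frac{73}{11}) (k+1)] - poly over poly, x = 1 from leading terms; C = -\frac{2}{3} at k = 0.

x = 1 here; the reduced form reads 2F1, upper {-\frac{4}{11}, 3}, lower {\frac{73}{11}}, C = -\frac{2}{3}. Verdict: Gauss (I1, integer-parameter pattern) applies (x = 1: the Gamma ratio telescopes since c-a-b = 4 > 0 and a = 3 in Z>0). Exact value: -\frac{2108}{3993}.


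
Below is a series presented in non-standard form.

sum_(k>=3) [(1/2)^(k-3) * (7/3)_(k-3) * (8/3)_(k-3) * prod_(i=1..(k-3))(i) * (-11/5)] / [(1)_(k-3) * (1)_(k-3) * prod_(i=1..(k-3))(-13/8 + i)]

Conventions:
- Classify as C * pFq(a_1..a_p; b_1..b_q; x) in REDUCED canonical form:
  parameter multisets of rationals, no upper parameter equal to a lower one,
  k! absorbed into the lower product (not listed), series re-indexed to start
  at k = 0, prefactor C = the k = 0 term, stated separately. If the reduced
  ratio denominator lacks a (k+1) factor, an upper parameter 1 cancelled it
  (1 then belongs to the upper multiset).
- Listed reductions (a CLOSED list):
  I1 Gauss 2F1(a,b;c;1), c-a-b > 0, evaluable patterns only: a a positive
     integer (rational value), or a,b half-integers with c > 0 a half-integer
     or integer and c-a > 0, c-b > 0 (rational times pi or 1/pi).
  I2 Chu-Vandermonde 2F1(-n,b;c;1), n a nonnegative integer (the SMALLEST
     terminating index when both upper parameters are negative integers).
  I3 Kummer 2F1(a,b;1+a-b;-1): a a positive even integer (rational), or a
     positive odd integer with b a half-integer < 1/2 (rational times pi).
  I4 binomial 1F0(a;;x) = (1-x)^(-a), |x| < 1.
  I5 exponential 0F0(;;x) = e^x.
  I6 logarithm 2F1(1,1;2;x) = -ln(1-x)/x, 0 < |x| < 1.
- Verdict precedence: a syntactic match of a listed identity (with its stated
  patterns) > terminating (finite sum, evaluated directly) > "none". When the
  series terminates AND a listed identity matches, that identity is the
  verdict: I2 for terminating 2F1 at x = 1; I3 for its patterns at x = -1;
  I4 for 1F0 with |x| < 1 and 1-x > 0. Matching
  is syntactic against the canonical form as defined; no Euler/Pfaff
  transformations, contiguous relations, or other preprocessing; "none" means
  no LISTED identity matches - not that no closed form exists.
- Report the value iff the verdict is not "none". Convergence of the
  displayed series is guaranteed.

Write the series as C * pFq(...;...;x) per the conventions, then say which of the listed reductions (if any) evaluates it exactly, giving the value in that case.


With C = -11/5: the canonical form is 2F1(7/3, 8/3; -5/8; 1/2). Verdict: none - at argument 1/2 the multisets {7/3, 8/3} ; {-5/8} match no listed identity.

Key step: from the first term -11/5: (1)_k (prefactor -11/5) is k! itself.
Ratio: r(k) = (1/2) * (k+7/3) (k+8/3) / [(k-5/8) (k+1)] ; factor over Q: parameters, x = (1/2), and C = -11/5.


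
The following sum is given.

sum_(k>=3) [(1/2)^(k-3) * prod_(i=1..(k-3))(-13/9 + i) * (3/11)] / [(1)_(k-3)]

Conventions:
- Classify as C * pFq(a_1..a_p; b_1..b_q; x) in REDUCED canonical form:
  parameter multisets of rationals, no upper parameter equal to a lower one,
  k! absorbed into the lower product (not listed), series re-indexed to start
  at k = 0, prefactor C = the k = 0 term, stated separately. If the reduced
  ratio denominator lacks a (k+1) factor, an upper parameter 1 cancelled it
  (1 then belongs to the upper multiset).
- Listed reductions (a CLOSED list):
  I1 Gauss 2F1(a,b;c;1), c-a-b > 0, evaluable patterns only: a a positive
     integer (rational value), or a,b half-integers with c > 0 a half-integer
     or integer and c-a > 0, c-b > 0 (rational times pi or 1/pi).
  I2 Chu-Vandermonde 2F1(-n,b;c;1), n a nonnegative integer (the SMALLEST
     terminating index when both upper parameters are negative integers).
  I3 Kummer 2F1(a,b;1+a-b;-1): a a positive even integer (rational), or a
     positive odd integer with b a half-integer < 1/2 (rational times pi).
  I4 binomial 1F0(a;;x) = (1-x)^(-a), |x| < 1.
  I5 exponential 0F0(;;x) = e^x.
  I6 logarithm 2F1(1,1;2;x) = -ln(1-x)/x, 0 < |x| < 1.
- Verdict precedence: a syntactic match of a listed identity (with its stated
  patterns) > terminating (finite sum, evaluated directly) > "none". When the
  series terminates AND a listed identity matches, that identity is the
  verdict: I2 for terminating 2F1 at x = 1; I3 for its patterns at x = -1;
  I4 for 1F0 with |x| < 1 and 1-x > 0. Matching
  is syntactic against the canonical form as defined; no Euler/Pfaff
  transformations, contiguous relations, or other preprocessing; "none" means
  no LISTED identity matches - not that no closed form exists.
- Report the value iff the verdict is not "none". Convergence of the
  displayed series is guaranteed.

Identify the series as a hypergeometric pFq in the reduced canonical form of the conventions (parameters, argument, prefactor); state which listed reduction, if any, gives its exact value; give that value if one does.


With C = 3/11: the canonical form is 1F0(-4/9; -; 1/2). Verdict: binomial (I4) fires (the 1F0 binomial series: exponent 4/9, x = 1/2). Its exact value is (3/11) * (1/2)^(4/9).

Key step: from the first term 3/11: the running product (C = 3/11) telescopes to a rising factorial.
Consecutive-term ratio: r(k) = (1/2) * (k-4/9) / [(k+1)] - rational in k, leading ratio (1/2); with t_0 = 3/11, classification follows.


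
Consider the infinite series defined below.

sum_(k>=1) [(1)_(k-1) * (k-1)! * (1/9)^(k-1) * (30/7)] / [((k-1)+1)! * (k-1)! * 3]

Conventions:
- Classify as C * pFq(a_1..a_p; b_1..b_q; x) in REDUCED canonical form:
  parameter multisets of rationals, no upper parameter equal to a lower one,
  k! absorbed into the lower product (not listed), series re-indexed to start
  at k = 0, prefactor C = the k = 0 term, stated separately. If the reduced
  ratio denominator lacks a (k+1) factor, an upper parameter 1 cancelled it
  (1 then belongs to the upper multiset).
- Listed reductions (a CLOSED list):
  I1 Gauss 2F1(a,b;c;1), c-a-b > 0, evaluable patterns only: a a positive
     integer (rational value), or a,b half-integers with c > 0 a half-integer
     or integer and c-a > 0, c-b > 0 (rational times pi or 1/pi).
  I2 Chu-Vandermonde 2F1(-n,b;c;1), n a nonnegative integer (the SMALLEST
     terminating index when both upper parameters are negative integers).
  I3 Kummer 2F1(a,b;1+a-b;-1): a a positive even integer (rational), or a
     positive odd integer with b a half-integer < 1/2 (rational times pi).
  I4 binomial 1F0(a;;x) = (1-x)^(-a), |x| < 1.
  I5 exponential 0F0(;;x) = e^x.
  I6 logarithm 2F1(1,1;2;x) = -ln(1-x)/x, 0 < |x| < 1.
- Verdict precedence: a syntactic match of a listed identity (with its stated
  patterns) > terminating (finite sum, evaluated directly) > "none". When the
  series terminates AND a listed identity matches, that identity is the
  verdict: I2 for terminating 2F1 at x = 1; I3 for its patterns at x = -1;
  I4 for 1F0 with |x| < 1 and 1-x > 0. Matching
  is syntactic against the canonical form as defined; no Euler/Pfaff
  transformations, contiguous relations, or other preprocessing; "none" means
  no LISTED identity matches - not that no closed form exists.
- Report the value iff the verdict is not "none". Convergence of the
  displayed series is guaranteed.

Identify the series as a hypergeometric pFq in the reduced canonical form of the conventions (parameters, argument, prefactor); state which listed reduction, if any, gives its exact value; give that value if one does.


Key step: x = (1/9) and the factorial ratio (C = 10/7, x = 1/9) (k+a-1)!/(a-1)! is a rising factorial (a)_k.
Consecutive-term ratio: r(k) = (1/9) * (k+1) (k+1) / [(k+2) (k+1)] - rational in k. x = (1/9); t_0 = 10/7; negate the roots.

Classification (C = 10/7): 2F1 with upper {1, 1}, lower {2}, argument x = 1/9. Verdict at x = 1/9: the logarithmic series (I6) matches (the logarithm: parameters (1,1;2), x = 1/9). Hence: (-90/7) * ln(8/9).


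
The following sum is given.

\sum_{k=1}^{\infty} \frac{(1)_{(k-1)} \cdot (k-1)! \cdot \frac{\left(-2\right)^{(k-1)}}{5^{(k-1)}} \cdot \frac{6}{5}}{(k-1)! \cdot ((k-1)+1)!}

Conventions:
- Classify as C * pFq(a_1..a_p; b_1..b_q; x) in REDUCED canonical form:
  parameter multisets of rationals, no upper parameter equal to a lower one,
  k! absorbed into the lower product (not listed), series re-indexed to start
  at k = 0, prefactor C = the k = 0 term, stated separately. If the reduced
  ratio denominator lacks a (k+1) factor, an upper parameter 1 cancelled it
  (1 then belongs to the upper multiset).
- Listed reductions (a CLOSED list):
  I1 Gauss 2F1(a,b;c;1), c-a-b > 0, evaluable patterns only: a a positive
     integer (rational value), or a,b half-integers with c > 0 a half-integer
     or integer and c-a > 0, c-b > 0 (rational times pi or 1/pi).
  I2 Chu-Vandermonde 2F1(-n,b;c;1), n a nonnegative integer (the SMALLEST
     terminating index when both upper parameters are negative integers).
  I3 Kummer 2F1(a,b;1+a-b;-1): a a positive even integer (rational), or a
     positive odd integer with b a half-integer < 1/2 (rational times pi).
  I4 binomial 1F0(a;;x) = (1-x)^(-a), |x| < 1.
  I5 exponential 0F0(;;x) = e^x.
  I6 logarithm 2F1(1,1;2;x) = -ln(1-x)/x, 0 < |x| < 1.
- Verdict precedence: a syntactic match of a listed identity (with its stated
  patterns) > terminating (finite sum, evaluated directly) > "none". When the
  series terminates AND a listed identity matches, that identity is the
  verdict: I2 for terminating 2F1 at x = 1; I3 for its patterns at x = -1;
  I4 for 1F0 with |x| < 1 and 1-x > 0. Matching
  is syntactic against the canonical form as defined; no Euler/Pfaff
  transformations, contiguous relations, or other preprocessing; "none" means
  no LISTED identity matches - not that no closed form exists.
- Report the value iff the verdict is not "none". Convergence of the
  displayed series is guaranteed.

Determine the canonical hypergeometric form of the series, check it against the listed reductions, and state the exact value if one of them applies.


Prefactor \frac{6}{5}, argument -\frac{2}{5}: 2F1 with upper {1, 1} over lower {2}. Verdict: the I6 logarithm reduction fires (the logarithm: parameters (1,1;2), x = -\frac{2}{5}). Sum: 3 \cdot \ln\left(\frac{7}{5}\right).

The tell: with t_0 = \frac{6}{5}, the denominator's factorial ratio (C = 6/5, x = -2/5) is a lower Pochhammer.
Adjacent-term ratio: r(k) = -\frac{2}{5} * (k+1) (k+1) / [(k+2) (k+1)] ; factor over Q: parameters, x = -\frac{2}{5}, and C = \frac{6}{5}.


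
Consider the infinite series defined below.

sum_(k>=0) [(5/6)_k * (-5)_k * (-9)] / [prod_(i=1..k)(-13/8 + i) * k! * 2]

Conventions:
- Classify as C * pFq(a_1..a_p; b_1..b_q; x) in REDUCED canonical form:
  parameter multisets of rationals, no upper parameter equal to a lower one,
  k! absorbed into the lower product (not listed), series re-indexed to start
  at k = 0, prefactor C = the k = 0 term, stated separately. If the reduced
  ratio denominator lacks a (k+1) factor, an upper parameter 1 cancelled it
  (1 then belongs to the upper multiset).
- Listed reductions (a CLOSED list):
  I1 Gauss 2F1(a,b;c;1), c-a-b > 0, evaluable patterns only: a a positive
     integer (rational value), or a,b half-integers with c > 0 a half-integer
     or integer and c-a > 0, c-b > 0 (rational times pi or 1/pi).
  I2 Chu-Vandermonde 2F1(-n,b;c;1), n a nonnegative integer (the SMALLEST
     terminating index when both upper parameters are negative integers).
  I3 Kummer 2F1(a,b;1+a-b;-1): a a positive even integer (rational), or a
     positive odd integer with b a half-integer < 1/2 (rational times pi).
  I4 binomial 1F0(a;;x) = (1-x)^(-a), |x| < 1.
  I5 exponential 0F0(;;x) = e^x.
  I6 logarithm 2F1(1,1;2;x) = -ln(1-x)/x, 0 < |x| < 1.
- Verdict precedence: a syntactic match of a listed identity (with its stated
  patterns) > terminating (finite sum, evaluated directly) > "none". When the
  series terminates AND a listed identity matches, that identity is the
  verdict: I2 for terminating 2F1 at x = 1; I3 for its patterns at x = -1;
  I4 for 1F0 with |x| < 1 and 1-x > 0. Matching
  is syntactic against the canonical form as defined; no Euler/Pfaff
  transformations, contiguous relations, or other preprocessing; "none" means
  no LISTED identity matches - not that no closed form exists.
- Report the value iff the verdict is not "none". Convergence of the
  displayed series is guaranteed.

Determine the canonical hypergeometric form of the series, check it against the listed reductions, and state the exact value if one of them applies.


Prefactor -9/2, argument 1: 2F1 with upper {-5, 5/6} over lower {-5/8}. Verdict: the Chu-Vandermonde identity I2 applies (terminating 2F1 at x = 1 with n = 5, b = 5/6, c = -5/8). Hence: 205387/83106.

Key step: from the first term -9/2: the lower running product (C = -9/2, x = 1) is a rising factorial.
Consecutive-term ratio: r(k) = 1 * (k-5) (k+5/6) / [(k-5/8) (k+1)] - rational in k, leading ratio 1; with t_0 = -9/2, classification follows.


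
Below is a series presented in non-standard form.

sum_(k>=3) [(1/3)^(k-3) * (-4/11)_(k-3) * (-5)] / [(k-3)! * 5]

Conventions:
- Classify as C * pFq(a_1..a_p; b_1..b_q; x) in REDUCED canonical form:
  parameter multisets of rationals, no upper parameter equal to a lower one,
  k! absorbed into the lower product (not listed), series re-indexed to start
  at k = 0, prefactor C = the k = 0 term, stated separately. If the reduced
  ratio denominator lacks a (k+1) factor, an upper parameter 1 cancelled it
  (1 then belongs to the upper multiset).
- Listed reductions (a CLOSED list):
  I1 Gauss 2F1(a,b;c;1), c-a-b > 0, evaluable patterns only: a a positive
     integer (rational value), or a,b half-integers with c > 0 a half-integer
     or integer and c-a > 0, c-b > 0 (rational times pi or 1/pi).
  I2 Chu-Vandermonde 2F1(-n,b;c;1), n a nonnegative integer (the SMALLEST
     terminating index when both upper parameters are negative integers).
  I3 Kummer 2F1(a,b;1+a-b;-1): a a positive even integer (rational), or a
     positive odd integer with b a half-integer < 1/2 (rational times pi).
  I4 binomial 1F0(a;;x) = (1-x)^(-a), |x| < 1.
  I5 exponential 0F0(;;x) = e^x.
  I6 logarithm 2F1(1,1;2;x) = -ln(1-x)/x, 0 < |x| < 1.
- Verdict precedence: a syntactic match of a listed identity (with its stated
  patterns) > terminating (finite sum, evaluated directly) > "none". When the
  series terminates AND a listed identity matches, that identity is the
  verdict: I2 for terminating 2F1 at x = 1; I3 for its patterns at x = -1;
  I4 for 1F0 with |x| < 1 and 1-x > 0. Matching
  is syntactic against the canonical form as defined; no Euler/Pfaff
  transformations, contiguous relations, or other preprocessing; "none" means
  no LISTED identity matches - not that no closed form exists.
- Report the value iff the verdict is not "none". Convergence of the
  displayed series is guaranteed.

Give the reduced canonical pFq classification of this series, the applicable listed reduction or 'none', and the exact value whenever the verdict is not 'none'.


Prefactor -1, argument 1/3: 1F0 with upper {-4/11} over lower {-}. Verdict: the binomial series (I4) fires (the 1F0 binomial series: exponent 4/11, x = 1/3). Exact value: (-1) * (2/3)^(4/11).

The tell: t_0 being -1, the constant factors (prefactor -1) combine into one prefactor.
Term ratio: r(k) = (1/3) * (k-4/11) / [(k+1)] - poly over poly, x = (1/3) from leading terms; C = -1 at k = 0.


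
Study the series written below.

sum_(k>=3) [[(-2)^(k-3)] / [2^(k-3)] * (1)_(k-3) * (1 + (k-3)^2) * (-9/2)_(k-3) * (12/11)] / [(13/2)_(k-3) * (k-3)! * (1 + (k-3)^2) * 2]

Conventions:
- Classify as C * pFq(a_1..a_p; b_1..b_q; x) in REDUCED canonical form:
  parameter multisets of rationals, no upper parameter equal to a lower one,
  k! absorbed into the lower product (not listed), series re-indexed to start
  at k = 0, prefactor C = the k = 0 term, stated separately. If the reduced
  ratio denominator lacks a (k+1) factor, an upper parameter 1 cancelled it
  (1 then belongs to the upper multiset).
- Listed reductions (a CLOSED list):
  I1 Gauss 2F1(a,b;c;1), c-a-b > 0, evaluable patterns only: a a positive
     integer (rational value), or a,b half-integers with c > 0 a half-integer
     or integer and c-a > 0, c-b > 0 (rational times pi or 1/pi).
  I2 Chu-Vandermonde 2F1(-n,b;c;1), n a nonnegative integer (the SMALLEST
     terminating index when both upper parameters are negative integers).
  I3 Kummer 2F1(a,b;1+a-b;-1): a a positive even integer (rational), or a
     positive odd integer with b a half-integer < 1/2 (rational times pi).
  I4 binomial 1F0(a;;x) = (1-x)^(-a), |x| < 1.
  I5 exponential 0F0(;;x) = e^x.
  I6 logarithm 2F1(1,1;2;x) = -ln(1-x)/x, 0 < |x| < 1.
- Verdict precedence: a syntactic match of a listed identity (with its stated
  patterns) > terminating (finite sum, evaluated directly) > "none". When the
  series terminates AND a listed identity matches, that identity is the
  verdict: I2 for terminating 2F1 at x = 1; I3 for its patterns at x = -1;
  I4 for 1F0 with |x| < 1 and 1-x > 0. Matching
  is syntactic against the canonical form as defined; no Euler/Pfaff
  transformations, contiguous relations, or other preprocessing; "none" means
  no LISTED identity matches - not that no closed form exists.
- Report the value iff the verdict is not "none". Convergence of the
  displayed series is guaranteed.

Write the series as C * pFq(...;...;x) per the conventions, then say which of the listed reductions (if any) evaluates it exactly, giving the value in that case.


At argument -1: a 2F1 with upper {-9/2, 1}, lower {13/2}, scaled by C = 6/11. Verdict: Kummer (I3) applies (x = -1; c = 13/2 equals 1+a-b for upper {-9/2, 1}: listed pattern). Sum: (189/512) * pi.

First insight: t_0 being 6/11, striking the common factor k^2 + 1 reduces the term (C = 6/11, x = -1).
Ratio: r(k) = (-1) * (k-9/2) (k+1) / [(k+13/2) (k+1)] ; factor over Q: parameters, x = (-1), and C = 6/11.
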